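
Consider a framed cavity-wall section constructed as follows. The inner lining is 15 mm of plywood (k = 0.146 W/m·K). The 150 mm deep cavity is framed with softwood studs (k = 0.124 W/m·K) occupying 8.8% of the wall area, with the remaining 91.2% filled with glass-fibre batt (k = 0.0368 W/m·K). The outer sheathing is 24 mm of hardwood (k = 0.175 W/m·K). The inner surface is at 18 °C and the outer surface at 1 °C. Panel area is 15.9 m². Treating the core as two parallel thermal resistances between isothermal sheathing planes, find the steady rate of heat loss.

Sheathing layers in series; stud and cavity paths in parallel between them.
R_inner = 0.015/(0.146×15.9) = 0.006462 K/W
R_stud  = 0.15/(0.124×0.088×15.9) = 0.8645 K/W
R_cav   = 0.15/(0.0368×0.912×15.9) = 0.2811 K/W
1/R_core = 1/R_stud + 1/R_cav → R_core = 0.2121 K/W
R_outer = 0.024/(0.175×15.9) = 0.008625 K/W
R_total = 0.2272 K/W
Q = ΔT/R_total = 17/0.2272

Q ≈ 74.8 W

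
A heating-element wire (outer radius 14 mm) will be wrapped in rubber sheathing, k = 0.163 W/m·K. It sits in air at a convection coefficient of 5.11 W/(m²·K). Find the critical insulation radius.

For a cylinder r_cr = k/h = 0.163/5.11
r_cr = 31.9 mm; since the bare radius (14 mm) is below r_cr, adding a thin layer of insulation will *increase* heat loss.

r_cr ≈ 31.9 mm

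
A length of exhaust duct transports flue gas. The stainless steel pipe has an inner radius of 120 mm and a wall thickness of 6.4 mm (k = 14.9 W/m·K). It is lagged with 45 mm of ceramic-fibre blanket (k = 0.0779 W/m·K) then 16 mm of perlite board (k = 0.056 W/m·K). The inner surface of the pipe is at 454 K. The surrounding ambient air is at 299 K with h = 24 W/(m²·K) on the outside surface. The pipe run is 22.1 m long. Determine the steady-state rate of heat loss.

Q ≈ 3760 W

Cylindrical conduction, so R = ln(r₂/r₁)/(2πkL) per layer, in series:
R_stainless steel pipe wall = ln(126.4/120)/(2π×14.9×22.1) = 2.511×10^-5 K/W
R_ceramic-fibre blanket = ln(171.4/126.4)/(2π×0.0779×22.1) = 0.02815 K/W
R_perlite board = ln(187.4/171.4)/(2π×0.056×22.1) = 0.01148 K/W
R_outer film = 1/(h_o·2πr_oL) = 1/(24×2π×0.1874×22.1) = 0.001601 K/W
R_total = 0.04126 K/W
Q = ΔT/R_total = 155/0.04126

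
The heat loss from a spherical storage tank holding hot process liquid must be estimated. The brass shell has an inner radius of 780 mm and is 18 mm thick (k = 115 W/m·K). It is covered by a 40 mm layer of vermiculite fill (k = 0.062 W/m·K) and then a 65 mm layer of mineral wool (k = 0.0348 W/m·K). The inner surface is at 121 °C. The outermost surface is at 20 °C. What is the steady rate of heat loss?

For a spherical shell R = (1/r₁ − 1/r₂)/(4πk); film R = 1/(h·4πr²). In series:
R_brass shell = (1/0.78 − 1/0.798)/(4π×115) = 2.001×10^-5 K/W
R_vermiculite fill = (1/0.798 − 1/0.838)/(4π×0.062) = 0.07677 K/W
R_mineral wool = (1/0.838 − 1/0.903)/(4π×0.0348) = 0.1964 K/W
R_total = 0.2732 K/W
Q = ΔT/R_total = 101/0.2732

Q ≈ 370 W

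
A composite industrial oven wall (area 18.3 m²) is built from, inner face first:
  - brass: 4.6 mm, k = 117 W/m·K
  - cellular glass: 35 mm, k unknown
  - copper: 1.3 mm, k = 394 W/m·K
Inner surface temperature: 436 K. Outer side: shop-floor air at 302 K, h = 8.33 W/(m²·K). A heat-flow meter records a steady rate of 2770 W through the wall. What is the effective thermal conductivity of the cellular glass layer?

Using the resistance-network approach (series):
R_brass = L/(kA) = 0.0046/(117×18.3) = 2.148×10^-6 K/W
R_copper = L/(kA) = 0.0013/(394×18.3) = 1.803×10^-7 K/W
R_outer film = 1/(h_o·A) = 1/(8.33×18.3) = 0.00656 K/W
Sum of known resistances R_other = 0.006562 K/W
Total R = ΔT/Q = 134/2770 = 0.04838 K/W
R_cellular glass = R_total − R_other = 0.04181 K/W
k = L/(R·A) = 0.035/(0.04181×18.3)

k ≈ 0.0457 W/(m·K)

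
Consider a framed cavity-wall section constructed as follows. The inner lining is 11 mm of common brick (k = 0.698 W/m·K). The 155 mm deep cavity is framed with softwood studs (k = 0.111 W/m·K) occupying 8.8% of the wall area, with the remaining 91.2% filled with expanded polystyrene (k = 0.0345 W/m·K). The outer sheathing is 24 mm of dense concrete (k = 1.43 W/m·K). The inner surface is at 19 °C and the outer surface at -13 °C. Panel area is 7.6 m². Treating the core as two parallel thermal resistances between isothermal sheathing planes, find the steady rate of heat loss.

Q ≈ 64.1 W

Sheathing layers in series; stud and cavity paths in parallel between them.
R_inner = 0.011/(0.698×7.6) = 0.002074 K/W
R_stud  = 0.155/(0.111×0.088×7.6) = 2.088 K/W
R_cav   = 0.155/(0.0345×0.912×7.6) = 0.6482 K/W
1/R_core = 1/R_stud + 1/R_cav → R_core = 0.4946 K/W
R_outer = 0.024/(1.43×7.6) = 0.002208 K/W
R_total = 0.4989 K/W
Q = ΔT/R_total = 32/0.4989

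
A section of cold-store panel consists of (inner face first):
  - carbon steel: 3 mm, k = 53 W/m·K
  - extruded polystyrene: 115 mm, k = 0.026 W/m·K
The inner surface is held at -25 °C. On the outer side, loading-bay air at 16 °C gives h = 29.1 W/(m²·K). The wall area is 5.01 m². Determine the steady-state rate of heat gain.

Thermal resistances in series:
R_carbon steel = L/(kA) = 0.003/(53×5.01) = 1.13×10^-5 K/W
R_extruded polystyrene = L/(kA) = 0.115/(0.026×5.01) = 0.8828 K/W
R_outer film = 1/(h_o·A) = 1/(29.1×5.01) = 0.006859 K/W
R_total = 0.8897 K/W
Q = ΔT / R_total = 41 / 0.8897

Q ≈ 46.1 W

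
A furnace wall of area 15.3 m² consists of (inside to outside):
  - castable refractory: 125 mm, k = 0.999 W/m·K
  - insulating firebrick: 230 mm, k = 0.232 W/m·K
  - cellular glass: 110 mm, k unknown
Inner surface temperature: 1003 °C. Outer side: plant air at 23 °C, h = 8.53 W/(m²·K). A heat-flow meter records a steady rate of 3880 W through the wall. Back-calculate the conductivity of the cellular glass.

k ≈ 0.0418 W/(m·K)

Thermal resistances in series:
R_castable refractory = L/(kA) = 0.125/(0.999×15.3) = 0.008178 K/W
R_insulating firebrick = L/(kA) = 0.23/(0.232×15.3) = 0.0648 K/W
R_outer film = 1/(h_o·A) = 1/(8.53×15.3) = 0.007662 K/W
Sum of known resistances R_other = 0.08064 K/W
Total R = ΔT/Q = 980/3880 = 0.2526 K/W
R_cellular glass = R_total − R_other = 0.1719 K/W
k = L/(R·A) = 0.11/(0.1719×15.3)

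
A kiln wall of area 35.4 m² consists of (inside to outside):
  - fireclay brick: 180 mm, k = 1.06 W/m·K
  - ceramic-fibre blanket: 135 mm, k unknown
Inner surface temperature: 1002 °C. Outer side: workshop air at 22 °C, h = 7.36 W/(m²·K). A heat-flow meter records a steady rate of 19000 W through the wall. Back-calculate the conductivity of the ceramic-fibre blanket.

Model the wall as resistances in series:
R_fireclay brick = L/(kA) = 0.18/(1.06×35.4) = 0.004797 K/W
R_outer film = 1/(h_o·A) = 1/(7.36×35.4) = 0.003838 K/W
Sum of known resistances R_other = 0.008635 K/W
Total R = ΔT/Q = 980/19000 = 0.05158 K/W
R_ceramic-fibre blanket = R_total − R_other = 0.04294 K/W
k = L/(R·A) = 0.135/(0.04294×35.4)

k ≈ 0.0888 W/(m·K)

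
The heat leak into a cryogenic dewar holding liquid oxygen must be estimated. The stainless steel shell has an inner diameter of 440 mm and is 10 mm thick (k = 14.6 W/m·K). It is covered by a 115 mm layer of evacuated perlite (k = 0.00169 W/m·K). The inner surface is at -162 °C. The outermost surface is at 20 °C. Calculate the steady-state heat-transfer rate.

Radial (spherical) resistances in series:
R_stainless steel shell = (1/0.22 − 1/0.23)/(4π×14.6) = 0.001077 K/W
R_evacuated perlite = (1/0.23 − 1/0.345)/(4π×0.00169) = 68.24 K/W
R_total = 68.24 K/W
Q = ΔT/R_total = 182/68.24

Q ≈ 2.67 W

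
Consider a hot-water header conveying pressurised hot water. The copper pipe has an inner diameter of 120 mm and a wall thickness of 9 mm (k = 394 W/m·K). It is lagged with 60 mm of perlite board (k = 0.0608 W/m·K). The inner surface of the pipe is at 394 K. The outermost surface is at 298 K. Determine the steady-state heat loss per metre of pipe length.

q′ ≈ 58.6 W/m

Per-layer cylindrical resistances, series-summed:
R_copper pipe wall = ln(69/60)/(2π×394×1) = 5.646×10^-5 K/W
R_perlite board = ln(129/69)/(2π×0.0608×1) = 1.638 K/W
R_total = 1.638 K/W
Q = ΔT/R_total = 96/1.638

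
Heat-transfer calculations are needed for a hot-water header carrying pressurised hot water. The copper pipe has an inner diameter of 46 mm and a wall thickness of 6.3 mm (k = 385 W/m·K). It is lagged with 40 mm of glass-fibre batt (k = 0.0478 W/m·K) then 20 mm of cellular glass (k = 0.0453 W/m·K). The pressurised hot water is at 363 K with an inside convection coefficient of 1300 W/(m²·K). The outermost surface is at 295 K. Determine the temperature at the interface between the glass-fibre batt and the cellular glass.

Per-layer cylindrical resistances, series-summed:
R_inner film = 1/(h_i·2πr₁L) = 1/(1300×2π×0.023×1) = 0.005323 K/W
R_copper pipe wall = ln(29.3/23)/(2π×385×1) = 1.001×10^-4 K/W
R_glass-fibre batt = ln(69.3/29.3)/(2π×0.0478×1) = 2.866 K/W
R_cellular glass = ln(89.3/69.3)/(2π×0.0453×1) = 0.8908 K/W
R_total = 3.763 K/W
Q = ΔT/R_total = 68/3.763
Q = 18.1 W/m
T_interface = T_inner − Q·ΣR(inner→interface) = 363 − 18.1×2.872

T ≈ 311 K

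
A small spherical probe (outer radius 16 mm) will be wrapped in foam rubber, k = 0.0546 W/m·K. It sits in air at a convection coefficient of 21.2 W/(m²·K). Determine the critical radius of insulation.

r_cr ≈ 5.15 mm

For a sphere r_cr = 2k/h = 2×0.0546/21.2
r_cr = 5.15 mm; since the bare radius (16 mm) is above r_cr, any added insulation will reduce heat loss.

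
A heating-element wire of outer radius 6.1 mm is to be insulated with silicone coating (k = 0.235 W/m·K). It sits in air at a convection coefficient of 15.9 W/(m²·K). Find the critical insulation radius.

For a cylinder r_cr = k/h = 0.235/15.9
r_cr = 14.8 mm; since the bare radius (6.1 mm) is below r_cr, adding a thin layer of insulation will *increase* heat loss.

r_cr ≈ 14.8 mm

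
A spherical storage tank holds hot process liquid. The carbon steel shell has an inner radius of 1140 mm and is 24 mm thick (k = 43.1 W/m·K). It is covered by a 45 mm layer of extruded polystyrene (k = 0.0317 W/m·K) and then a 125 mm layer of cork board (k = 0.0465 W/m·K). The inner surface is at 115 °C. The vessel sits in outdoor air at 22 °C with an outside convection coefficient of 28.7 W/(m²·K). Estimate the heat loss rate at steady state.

Spherical conduction: R = (1/r_in − 1/r_out)/(4πk) per layer; series-sum.
R_carbon steel shell = (1/1.14 − 1/1.164)/(4π×43.1) = 3.339×10^-5 K/W
R_extruded polystyrene = (1/1.164 − 1/1.209)/(4π×0.0317) = 0.08027 K/W
R_cork board = (1/1.209 − 1/1.334)/(4π×0.0465) = 0.1326 K/W
R_outer film = 1/(h·4πr_o²) = 1/(28.7×4π×1.334²) = 0.001558 K/W
R_total = 0.2145 K/W
Q = ΔT/R_total = 93/0.2145

Q ≈ 434 W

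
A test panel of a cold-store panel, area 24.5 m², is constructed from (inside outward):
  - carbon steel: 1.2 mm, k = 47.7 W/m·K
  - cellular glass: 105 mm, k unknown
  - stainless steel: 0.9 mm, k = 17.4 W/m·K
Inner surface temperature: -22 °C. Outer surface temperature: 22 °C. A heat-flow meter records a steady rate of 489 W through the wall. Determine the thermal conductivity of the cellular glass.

Using the resistance-network approach (series):
R_carbon steel = L/(kA) = 0.0012/(47.7×24.5) = 1.027×10^-6 K/W
R_stainless steel = L/(kA) = 0.0009/(17.4×24.5) = 2.111×10^-6 K/W
Sum of known resistances R_other = 3.138×10^-6 K/W
Total R = ΔT/Q = 44/489 = 0.08998 K/W
R_cellular glass = R_total − R_other = 0.08998 K/W
k = L/(R·A) = 0.105/(0.08998×24.5)

k ≈ 0.0476 W/(m·K)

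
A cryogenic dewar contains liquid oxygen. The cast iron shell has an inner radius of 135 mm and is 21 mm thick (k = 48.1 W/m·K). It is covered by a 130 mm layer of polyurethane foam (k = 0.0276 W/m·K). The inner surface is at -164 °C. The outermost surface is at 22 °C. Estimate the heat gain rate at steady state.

Q ≈ 22.1 W

Spherical conduction: R = (1/r_in − 1/r_out)/(4πk) per layer; series-sum.
R_cast iron shell = (1/0.135 − 1/0.156)/(4π×48.1) = 0.00165 K/W
R_polyurethane foam = (1/0.156 − 1/0.286)/(4π×0.0276) = 8.401 K/W
R_total = 8.403 K/W
Q = ΔT/R_total = 186/8.403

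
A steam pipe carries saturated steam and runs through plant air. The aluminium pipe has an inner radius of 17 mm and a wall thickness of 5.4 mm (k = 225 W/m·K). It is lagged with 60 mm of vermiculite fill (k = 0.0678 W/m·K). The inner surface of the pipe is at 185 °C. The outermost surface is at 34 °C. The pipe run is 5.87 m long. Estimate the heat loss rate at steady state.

Per-layer cylindrical resistances, series-summed:
R_aluminium pipe wall = ln(22.4/17)/(2π×225×5.87) = 3.324×10^-5 K/W
R_vermiculite fill = ln(82.4/22.4)/(2π×0.0678×5.87) = 0.5209 K/W
R_total = 0.5209 K/W
Q = ΔT/R_total = 151/0.5209

Q ≈ 290 W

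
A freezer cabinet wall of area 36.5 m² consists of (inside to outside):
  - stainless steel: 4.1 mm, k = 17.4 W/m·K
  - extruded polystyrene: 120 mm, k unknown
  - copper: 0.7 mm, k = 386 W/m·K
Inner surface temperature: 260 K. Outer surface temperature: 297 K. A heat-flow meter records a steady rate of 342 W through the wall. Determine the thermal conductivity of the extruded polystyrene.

k ≈ 0.0304 W/(m·K)

Model the wall as resistances in series:
R_stainless steel = L/(kA) = 0.0041/(17.4×36.5) = 6.456×10^-6 K/W
R_copper = L/(kA) = 0.0007/(386×36.5) = 4.968×10^-8 K/W
Sum of known resistances R_other = 6.505×10^-6 K/W
Total R = ΔT/Q = 37/342 = 0.1082 K/W
R_extruded polystyrene = R_total − R_other = 0.1082 K/W
k = L/(R·A) = 0.12/(0.1082×36.5)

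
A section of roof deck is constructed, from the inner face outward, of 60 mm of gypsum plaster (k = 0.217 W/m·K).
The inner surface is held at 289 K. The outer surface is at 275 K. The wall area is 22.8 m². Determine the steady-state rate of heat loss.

Q ≈ 1150 W

Using the resistance-network approach (series):
R_gypsum plaster = L/(kA) = 0.06/(0.217×22.8) = 0.01213 K/W
R_total = 0.01213 K/W
Q = ΔT / R_total = 14 / 0.01213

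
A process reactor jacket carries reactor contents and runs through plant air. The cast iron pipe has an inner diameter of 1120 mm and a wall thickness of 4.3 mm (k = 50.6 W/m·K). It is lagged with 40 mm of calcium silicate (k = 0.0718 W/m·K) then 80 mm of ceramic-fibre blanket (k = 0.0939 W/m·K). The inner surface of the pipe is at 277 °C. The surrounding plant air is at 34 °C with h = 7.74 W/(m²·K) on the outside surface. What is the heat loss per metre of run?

q′ ≈ 619 W/m

Treating each annulus and film as a series resistance:
R_cast iron pipe wall = ln(564.3/560)/(2π×50.6×1) = 2.406×10^-5 K/W
R_calcium silicate = ln(604.3/564.3)/(2π×0.0718×1) = 0.1518 K/W
R_ceramic-fibre blanket = ln(684.3/604.3)/(2π×0.0939×1) = 0.2107 K/W
R_outer film = 1/(h_o·2πr_oL) = 1/(7.74×2π×0.6843×1) = 0.03005 K/W
R_total = 0.3926 K/W
Q = ΔT/R_total = 243/0.3926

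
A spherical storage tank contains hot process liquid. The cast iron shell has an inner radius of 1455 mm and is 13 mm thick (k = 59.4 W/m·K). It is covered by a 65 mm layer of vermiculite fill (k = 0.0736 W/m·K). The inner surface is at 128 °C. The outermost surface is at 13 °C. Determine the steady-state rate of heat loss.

Radial (spherical) resistances in series:
R_cast iron shell = (1/1.455 − 1/1.468)/(4π×59.4) = 8.154×10^-6 K/W
R_vermiculite fill = (1/1.468 − 1/1.533)/(4π×0.0736) = 0.03123 K/W
R_total = 0.03124 K/W
Q = ΔT/R_total = 115/0.03124

Q ≈ 3680 W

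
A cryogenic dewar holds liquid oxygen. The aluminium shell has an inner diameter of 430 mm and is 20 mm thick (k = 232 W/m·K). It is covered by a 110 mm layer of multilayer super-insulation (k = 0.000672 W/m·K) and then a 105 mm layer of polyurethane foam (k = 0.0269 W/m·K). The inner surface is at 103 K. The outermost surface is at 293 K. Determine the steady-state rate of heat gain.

Spherical conduction: R = (1/r_in − 1/r_out)/(4πk) per layer; series-sum.
R_aluminium shell = (1/0.215 − 1/0.235)/(4π×232) = 1.358×10^-4 K/W
R_multilayer super-insulation = (1/0.235 − 1/0.345)/(4π×0.000672) = 160.7 K/W
R_polyurethane foam = (1/0.345 − 1/0.45)/(4π×0.0269) = 2.001 K/W
R_total = 162.7 K/W
Q = ΔT/R_total = 190/162.7

Q ≈ 1.17 W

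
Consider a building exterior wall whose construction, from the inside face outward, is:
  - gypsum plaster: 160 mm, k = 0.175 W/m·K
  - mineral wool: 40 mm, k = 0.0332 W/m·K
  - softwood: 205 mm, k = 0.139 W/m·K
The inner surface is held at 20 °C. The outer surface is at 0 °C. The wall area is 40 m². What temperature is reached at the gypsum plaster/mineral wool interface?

Model the wall as resistances in series:
R_gypsum plaster = L/(kA) = 0.16/(0.175×40) = 0.02286 K/W
R_mineral wool = L/(kA) = 0.04/(0.0332×40) = 0.03012 K/W
R_softwood = L/(kA) = 0.205/(0.139×40) = 0.03687 K/W
R_total = 0.08985 K/W;  Q = ΔT/R_total = 20/0.08985 = 222.6 W
T_interface = T_inner − Q·ΣR(inner→interface) = 20 − 223×0.02286

T ≈ 14.9 °C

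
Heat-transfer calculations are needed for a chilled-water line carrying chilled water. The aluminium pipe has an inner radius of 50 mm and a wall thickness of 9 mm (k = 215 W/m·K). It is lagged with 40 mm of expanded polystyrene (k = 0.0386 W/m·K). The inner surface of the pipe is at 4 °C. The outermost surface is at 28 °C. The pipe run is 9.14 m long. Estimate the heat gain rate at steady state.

Q ≈ 103 W

Per-layer cylindrical resistances, series-summed:
R_aluminium pipe wall = ln(59/50)/(2π×215×9.14) = 1.341×10^-5 K/W
R_expanded polystyrene = ln(99/59)/(2π×0.0386×9.14) = 0.2335 K/W
R_total = 0.2335 K/W
Q = ΔT/R_total = 24/0.2335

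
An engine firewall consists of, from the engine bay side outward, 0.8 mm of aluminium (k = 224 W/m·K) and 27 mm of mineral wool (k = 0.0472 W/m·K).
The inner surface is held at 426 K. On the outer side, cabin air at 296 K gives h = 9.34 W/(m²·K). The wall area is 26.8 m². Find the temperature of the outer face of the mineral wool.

T ≈ 316 K

Using the resistance-network approach (series):
R_aluminium = L/(kA) = 0.0008/(224×26.8) = 1.333×10^-7 K/W
R_mineral wool = L/(kA) = 0.027/(0.0472×26.8) = 0.02134 K/W
R_outer film = 1/(h_o·A) = 1/(9.34×26.8) = 0.003995 K/W
R_total = 0.02534 K/W;  Q = ΔT/R_total = 130/0.02534 = 5130 W
T_interface = T_inner − Q·ΣR(inner→interface) = 426 − 5130×0.02134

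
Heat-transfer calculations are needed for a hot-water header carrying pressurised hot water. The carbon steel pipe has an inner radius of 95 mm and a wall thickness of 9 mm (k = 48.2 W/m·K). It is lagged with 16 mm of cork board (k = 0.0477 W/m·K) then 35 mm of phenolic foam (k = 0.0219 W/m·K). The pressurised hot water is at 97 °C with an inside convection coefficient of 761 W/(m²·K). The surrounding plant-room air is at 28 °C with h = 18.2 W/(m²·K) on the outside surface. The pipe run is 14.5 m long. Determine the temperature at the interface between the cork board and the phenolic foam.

T ≈ 83.2 °C

Per-layer cylindrical resistances, series-summed:
R_inner film = 1/(h_i·2πr₁L) = 1/(761×2π×0.095×14.5) = 1.518×10^-4 K/W
R_carbon steel pipe wall = ln(104/95)/(2π×48.2×14.5) = 2.061×10^-5 K/W
R_cork board = ln(120/104)/(2π×0.0477×14.5) = 0.03293 K/W
R_phenolic foam = ln(155/120)/(2π×0.0219×14.5) = 0.1283 K/W
R_outer film = 1/(h_o·2πr_oL) = 1/(18.2×2π×0.155×14.5) = 0.003891 K/W
R_total = 0.1653 K/W
Q = ΔT/R_total = 69/0.1653
Q = 418 W
T_interface = T_inner − Q·ΣR(inner→interface) = 97 − 418×0.0331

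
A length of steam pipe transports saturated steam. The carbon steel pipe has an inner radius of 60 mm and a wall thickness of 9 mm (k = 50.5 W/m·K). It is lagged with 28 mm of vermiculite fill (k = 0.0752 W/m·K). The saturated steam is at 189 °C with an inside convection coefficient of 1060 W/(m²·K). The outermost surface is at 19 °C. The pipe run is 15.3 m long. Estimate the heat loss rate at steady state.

Q ≈ 3590 W

Radial resistances (cylindrical: R_cond = ln(r_o/r_i)/(2πkL), R_conv = 1/(h·2πrL)):
R_inner film = 1/(h_i·2πr₁L) = 1/(1060×2π×0.06×15.3) = 1.636×10^-4 K/W
R_carbon steel pipe wall = ln(69/60)/(2π×50.5×15.3) = 2.879×10^-5 K/W
R_vermiculite fill = ln(97/69)/(2π×0.0752×15.3) = 0.04712 K/W
R_total = 0.04731 K/W
Q = ΔT/R_total = 170/0.04731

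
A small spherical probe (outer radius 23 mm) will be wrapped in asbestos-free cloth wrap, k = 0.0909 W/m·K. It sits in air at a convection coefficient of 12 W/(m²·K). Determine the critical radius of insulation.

For a sphere r_cr = 2k/h = 2×0.0909/12
r_cr = 15.1 mm; since the bare radius (23 mm) is above r_cr, any added insulation will reduce heat loss.

r_cr ≈ 15.1 mm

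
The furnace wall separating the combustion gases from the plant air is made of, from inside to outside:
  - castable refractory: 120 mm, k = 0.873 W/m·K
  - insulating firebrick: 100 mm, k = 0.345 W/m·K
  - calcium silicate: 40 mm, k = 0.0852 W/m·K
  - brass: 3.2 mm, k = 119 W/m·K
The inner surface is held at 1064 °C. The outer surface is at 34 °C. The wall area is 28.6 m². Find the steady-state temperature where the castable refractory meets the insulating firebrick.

Using the resistance-network approach (series):
R_castable refractory = L/(kA) = 0.12/(0.873×28.6) = 0.004806 K/W
R_insulating firebrick = L/(kA) = 0.1/(0.345×28.6) = 0.01013 K/W
R_calcium silicate = L/(kA) = 0.04/(0.0852×28.6) = 0.01642 K/W
R_brass = L/(kA) = 0.0032/(119×28.6) = 9.402×10^-7 K/W
R_total = 0.03136 K/W;  Q = ΔT/R_total = 1030/0.03136 = 32850 W
T_interface = T_inner − Q·ΣR(inner→interface) = 1064 − 32800×0.004806

T ≈ 906 °C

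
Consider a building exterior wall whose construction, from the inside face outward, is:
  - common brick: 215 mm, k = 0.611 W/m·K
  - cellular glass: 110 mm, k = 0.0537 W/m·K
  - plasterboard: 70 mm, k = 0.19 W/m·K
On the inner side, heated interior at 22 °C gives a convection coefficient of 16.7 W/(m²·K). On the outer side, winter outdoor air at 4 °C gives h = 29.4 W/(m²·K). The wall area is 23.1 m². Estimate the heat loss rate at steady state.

Model the wall as resistances in series:
R_inner film = 1/(h_i·A) = 1/(16.7×23.1) = 0.002592 K/W
R_common brick = L/(kA) = 0.215/(0.611×23.1) = 0.01523 K/W
R_cellular glass = L/(kA) = 0.11/(0.0537×23.1) = 0.08868 K/W
R_plasterboard = L/(kA) = 0.07/(0.19×23.1) = 0.01595 K/W
R_outer film = 1/(h_o·A) = 1/(29.4×23.1) = 0.001472 K/W
R_total = 0.1239 K/W
Q = ΔT / R_total = 18 / 0.1239

Q ≈ 145 W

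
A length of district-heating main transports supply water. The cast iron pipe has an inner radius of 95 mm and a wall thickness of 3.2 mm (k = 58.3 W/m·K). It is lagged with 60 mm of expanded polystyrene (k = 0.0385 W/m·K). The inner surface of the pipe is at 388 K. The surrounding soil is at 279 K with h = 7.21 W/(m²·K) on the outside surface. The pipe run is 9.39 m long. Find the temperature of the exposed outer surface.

T ≈ 286 K

Cylindrical conduction, so R = ln(r₂/r₁)/(2πkL) per layer, in series:
R_cast iron pipe wall = ln(98.2/95)/(2π×58.3×9.39) = 9.632×10^-6 K/W
R_expanded polystyrene = ln(158.2/98.2)/(2π×0.0385×9.39) = 0.2099 K/W
R_outer film = 1/(h_o·2πr_oL) = 1/(7.21×2π×0.1582×9.39) = 0.01486 K/W
R_total = 0.2248 K/W
Q = ΔT/R_total = 109/0.2248
Q = 485 W
T_interface = T_inner − Q·ΣR(inner→interface) = 388 − 485×0.2099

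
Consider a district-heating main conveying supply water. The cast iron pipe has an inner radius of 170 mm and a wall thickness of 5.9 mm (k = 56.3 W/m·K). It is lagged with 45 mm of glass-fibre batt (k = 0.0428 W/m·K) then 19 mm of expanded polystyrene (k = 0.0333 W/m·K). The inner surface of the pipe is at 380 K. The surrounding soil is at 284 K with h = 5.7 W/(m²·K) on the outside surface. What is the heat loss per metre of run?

Cylindrical conduction, so R = ln(r₂/r₁)/(2πkL) per layer, in series:
R_cast iron pipe wall = ln(175.9/170)/(2π×56.3×1) = 9.645×10^-5 K/W
R_glass-fibre batt = ln(220.9/175.9)/(2π×0.0428×1) = 0.8471 K/W
R_expanded polystyrene = ln(239.9/220.9)/(2π×0.0333×1) = 0.3944 K/W
R_outer film = 1/(h_o·2πr_oL) = 1/(5.7×2π×0.2399×1) = 0.1164 K/W
R_total = 1.358 K/W
Q = ΔT/R_total = 96/1.358

q′ ≈ 70.7 W/m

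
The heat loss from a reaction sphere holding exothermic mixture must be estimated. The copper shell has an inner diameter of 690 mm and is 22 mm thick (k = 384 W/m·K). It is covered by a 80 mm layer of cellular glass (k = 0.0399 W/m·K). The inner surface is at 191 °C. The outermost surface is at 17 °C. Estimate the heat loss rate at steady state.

For a spherical shell R = (1/r₁ − 1/r₂)/(4πk); film R = 1/(h·4πr²). In series:
R_copper shell = (1/0.345 − 1/0.367)/(4π×384) = 3.601×10^-5 K/W
R_cellular glass = (1/0.367 − 1/0.447)/(4π×0.0399) = 0.9726 K/W
R_total = 0.9726 K/W
Q = ΔT/R_total = 174/0.9726

Q ≈ 179 W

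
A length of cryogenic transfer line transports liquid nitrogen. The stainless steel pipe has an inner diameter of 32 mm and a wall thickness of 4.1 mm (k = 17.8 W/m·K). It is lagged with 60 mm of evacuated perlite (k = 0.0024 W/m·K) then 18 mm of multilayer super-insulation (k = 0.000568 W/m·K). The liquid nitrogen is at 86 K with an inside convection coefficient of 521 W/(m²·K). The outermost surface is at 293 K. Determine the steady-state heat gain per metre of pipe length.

Treating each annulus and film as a series resistance:
R_inner film = 1/(h_i·2πr₁L) = 1/(521×2π×0.016×1) = 0.01909 K/W
R_stainless steel pipe wall = ln(20.1/16)/(2π×17.8×1) = 0.00204 K/W
R_evacuated perlite = ln(80.1/20.1)/(2π×0.0024×1) = 91.68 K/W
R_multilayer super-insulation = ln(98.1/80.1)/(2π×0.000568×1) = 56.8 K/W
R_total = 148.5 K/W
Q = ΔT/R_total = 207/148.5

q′ ≈ 1.39 W/m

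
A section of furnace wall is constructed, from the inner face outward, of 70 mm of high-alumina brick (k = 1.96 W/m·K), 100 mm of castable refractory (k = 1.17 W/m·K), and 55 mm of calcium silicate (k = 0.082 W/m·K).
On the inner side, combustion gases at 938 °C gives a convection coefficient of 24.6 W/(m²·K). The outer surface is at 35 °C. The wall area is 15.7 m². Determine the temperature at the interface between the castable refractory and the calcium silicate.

Thermal resistances in series:
R_inner film = 1/(h_i·A) = 1/(24.6×15.7) = 0.002589 K/W
R_high-alumina brick = L/(kA) = 0.07/(1.96×15.7) = 0.002275 K/W
R_castable refractory = L/(kA) = 0.1/(1.17×15.7) = 0.005444 K/W
R_calcium silicate = L/(kA) = 0.055/(0.082×15.7) = 0.04272 K/W
R_total = 0.05303 K/W;  Q = ΔT/R_total = 903/0.05303 = 17030 W
T_interface = T_inner − Q·ΣR(inner→interface) = 938 − 17000×0.01031

T ≈ 762 °C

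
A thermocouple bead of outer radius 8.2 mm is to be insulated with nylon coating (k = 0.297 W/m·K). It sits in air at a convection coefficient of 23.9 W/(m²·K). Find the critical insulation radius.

r_cr ≈ 24.9 mm

For a sphere r_cr = 2k/h = 2×0.297/23.9
r_cr = 24.9 mm; since the bare radius (8.2 mm) is below r_cr, adding a thin layer of insulation will *increase* heat loss.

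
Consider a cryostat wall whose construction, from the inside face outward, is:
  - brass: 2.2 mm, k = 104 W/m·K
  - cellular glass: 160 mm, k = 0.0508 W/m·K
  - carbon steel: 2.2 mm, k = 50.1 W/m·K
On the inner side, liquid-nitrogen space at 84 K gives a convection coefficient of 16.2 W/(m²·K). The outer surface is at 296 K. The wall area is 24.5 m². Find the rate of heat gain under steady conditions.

Q ≈ 1620 W

Using the resistance-network approach (series):
R_inner film = 1/(h_i·A) = 1/(16.2×24.5) = 0.00252 K/W
R_brass = L/(kA) = 0.0022/(104×24.5) = 8.634×10^-7 K/W
R_cellular glass = L/(kA) = 0.16/(0.0508×24.5) = 0.1286 K/W
R_carbon steel = L/(kA) = 0.0022/(50.1×24.5) = 1.792×10^-6 K/W
R_total = 0.1311 K/W
Q = ΔT / R_total = 212 / 0.1311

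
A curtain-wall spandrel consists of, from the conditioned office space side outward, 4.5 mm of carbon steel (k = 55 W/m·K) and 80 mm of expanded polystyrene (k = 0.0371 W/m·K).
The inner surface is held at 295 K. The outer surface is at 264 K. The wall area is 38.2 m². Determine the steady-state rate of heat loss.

Q ≈ 549 W

Treating each layer as a thermal resistance in series:
R_carbon steel = L/(kA) = 0.0045/(55×38.2) = 2.142×10^-6 K/W
R_expanded polystyrene = L/(kA) = 0.08/(0.0371×38.2) = 0.05645 K/W
R_total = 0.05645 K/W
Q = ΔT / R_total = 31 / 0.05645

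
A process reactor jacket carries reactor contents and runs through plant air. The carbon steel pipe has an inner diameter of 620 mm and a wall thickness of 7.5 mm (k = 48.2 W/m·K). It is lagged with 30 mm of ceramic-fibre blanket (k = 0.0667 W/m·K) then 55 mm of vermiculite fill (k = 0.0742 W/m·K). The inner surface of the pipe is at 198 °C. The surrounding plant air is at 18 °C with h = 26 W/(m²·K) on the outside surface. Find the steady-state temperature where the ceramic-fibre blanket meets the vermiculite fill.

T ≈ 127 °C

Treating each annulus and film as a series resistance:
R_carbon steel pipe wall = ln(317.5/310)/(2π×48.2×1) = 7.894×10^-5 K/W
R_ceramic-fibre blanket = ln(347.5/317.5)/(2π×0.0667×1) = 0.2154 K/W
R_vermiculite fill = ln(402.5/347.5)/(2π×0.0742×1) = 0.3152 K/W
R_outer film = 1/(h_o·2πr_oL) = 1/(26×2π×0.4025×1) = 0.01521 K/W
R_total = 0.5459 K/W
Q = ΔT/R_total = 180/0.5459
Q = 330 W/m
T_interface = T_inner − Q·ΣR(inner→interface) = 198 − 330×0.2155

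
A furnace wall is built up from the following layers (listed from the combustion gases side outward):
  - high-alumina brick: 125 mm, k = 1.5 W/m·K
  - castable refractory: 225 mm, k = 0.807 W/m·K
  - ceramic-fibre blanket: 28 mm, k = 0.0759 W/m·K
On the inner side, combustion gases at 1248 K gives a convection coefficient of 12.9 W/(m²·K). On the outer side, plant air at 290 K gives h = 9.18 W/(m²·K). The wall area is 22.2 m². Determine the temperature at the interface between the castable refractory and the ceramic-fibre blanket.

Treating each layer as a thermal resistance in series:
R_inner film = 1/(h_i·A) = 1/(12.9×22.2) = 0.003492 K/W
R_high-alumina brick = L/(kA) = 0.125/(1.5×22.2) = 0.003754 K/W
R_castable refractory = L/(kA) = 0.225/(0.807×22.2) = 0.01256 K/W
R_ceramic-fibre blanket = L/(kA) = 0.028/(0.0759×22.2) = 0.01662 K/W
R_outer film = 1/(h_o·A) = 1/(9.18×22.2) = 0.004907 K/W
R_total = 0.04133 K/W;  Q = ΔT/R_total = 958/0.04133 = 23180 W
T_interface = T_inner − Q·ΣR(inner→interface) = 1248 − 23200×0.0198

T ≈ 789 K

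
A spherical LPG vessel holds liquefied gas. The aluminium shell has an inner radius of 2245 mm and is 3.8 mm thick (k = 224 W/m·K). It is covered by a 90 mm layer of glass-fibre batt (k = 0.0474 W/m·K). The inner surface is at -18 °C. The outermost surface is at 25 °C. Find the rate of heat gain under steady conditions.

Radial (spherical) resistances in series:
R_aluminium shell = (1/2.245 − 1/2.2488)/(4π×224) = 2.674×10^-7 K/W
R_glass-fibre batt = (1/2.2488 − 1/2.3388)/(4π×0.0474) = 0.02873 K/W
R_total = 0.02873 K/W
Q = ΔT/R_total = 43/0.02873

Q ≈ 1500 W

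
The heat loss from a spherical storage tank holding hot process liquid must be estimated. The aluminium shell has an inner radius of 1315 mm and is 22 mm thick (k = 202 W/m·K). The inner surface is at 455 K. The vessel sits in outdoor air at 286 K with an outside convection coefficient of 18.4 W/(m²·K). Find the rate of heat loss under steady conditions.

Spherical conduction: R = (1/r_in − 1/r_out)/(4πk) per layer; series-sum.
R_aluminium shell = (1/1.315 − 1/1.337)/(4π×202) = 4.93×10^-6 K/W
R_outer film = 1/(h·4πr_o²) = 1/(18.4×4π×1.337²) = 0.002419 K/W
R_total = 0.002424 K/W
Q = ΔT/R_total = 169/0.002424

Q ≈ 69700 W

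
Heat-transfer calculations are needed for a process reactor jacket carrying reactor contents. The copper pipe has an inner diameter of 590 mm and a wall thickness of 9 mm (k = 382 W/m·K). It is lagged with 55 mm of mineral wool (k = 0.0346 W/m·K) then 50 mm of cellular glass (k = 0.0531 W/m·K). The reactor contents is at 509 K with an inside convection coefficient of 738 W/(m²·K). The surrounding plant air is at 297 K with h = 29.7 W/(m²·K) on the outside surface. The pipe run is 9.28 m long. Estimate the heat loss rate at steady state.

Treating each annulus and film as a series resistance:
R_inner film = 1/(h_i·2πr₁L) = 1/(738×2π×0.295×9.28) = 7.878×10^-5 K/W
R_copper pipe wall = ln(304/295)/(2π×382×9.28) = 1.349×10^-6 K/W
R_mineral wool = ln(359/304)/(2π×0.0346×9.28) = 0.08243 K/W
R_cellular glass = ln(409/359)/(2π×0.0531×9.28) = 0.04211 K/W
R_outer film = 1/(h_o·2πr_oL) = 1/(29.7×2π×0.409×9.28) = 0.001412 K/W
R_total = 0.126 K/W
Q = ΔT/R_total = 212/0.126

Q ≈ 1680 W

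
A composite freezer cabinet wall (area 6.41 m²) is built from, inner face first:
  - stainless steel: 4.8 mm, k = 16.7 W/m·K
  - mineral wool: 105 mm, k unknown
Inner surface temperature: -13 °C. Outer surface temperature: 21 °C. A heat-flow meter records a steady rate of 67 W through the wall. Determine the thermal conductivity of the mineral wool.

k ≈ 0.0323 W/(m·K)

Model the wall as resistances in series:
R_stainless steel = L/(kA) = 0.0048/(16.7×6.41) = 4.484×10^-5 K/W
Sum of known resistances R_other = 4.484×10^-5 K/W
Total R = ΔT/Q = 34/67 = 0.5075 K/W
R_mineral wool = R_total − R_other = 0.5074 K/W
k = L/(R·A) = 0.105/(0.5074×6.41)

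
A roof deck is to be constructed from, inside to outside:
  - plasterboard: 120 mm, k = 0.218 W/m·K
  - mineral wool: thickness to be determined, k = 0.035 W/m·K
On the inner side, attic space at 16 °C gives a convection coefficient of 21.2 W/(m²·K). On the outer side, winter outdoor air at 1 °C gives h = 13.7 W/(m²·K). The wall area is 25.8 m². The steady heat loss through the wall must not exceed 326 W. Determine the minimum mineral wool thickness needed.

L ≈ 18.1 mm

Thermal resistances in series:
R_inner film = 1/(h_i·A) = 1/(21.2×25.8) = 0.001828 K/W
R_plasterboard = L/(kA) = 0.12/(0.218×25.8) = 0.02134 K/W
R_outer film = 1/(h_o·A) = 1/(13.7×25.8) = 0.002829 K/W
Sum of the known resistances R_other = 0.02599 K/W
Required total resistance R_tot = ΔT/Q_allow = 15/326 = 0.04601 K/W
R_mineral wool = R_tot − R_other = 0.02002 K/W
L = R·k·A = 0.02002×0.035×25.8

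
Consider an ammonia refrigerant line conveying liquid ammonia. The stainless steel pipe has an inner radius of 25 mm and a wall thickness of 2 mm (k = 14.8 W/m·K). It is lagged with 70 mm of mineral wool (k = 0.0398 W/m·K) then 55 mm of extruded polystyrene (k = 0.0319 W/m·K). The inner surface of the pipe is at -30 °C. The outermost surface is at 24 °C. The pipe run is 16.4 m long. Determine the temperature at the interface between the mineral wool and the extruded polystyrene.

T ≈ 7.55 °C

Per-layer cylindrical resistances, series-summed:
R_stainless steel pipe wall = ln(27/25)/(2π×14.8×16.4) = 5.046×10^-5 K/W
R_mineral wool = ln(97/27)/(2π×0.0398×16.4) = 0.3118 K/W
R_extruded polystyrene = ln(152/97)/(2π×0.0319×16.4) = 0.1366 K/W
R_total = 0.4485 K/W
Q = ΔT/R_total = 54/0.4485
Q = 120 W
T_interface = T_inner + Q·ΣR(inner→interface) = -30 + 120×0.3119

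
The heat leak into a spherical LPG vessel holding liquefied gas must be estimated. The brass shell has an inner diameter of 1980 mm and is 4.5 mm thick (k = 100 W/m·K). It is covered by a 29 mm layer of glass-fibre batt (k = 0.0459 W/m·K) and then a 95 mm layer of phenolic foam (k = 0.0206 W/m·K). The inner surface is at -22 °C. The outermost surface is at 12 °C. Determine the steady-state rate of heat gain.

Q ≈ 91.9 W

Each spherical layer contributes R = (1/r_i − 1/r_o)/(4πk):
R_brass shell = (1/0.99 − 1/0.9945)/(4π×100) = 3.637×10^-6 K/W
R_glass-fibre batt = (1/0.9945 − 1/1.0235)/(4π×0.0459) = 0.04939 K/W
R_phenolic foam = (1/1.0235 − 1/1.1185)/(4π×0.0206) = 0.3206 K/W
R_total = 0.37 K/W
Q = ΔT/R_total = 34/0.37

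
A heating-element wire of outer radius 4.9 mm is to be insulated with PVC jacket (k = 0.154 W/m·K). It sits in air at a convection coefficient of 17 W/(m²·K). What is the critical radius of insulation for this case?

For a cylinder r_cr = k/h = 0.154/17
r_cr = 9.06 mm; since the bare radius (4.9 mm) is below r_cr, adding a thin layer of insulation will *increase* heat loss.

r_cr ≈ 9.06 mm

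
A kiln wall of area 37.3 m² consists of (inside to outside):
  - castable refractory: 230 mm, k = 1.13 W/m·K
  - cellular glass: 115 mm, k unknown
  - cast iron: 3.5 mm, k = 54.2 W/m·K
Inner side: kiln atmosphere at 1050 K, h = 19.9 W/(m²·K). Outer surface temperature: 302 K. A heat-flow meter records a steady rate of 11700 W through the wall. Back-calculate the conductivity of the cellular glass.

k ≈ 0.054 W/(m·K)

Model the wall as resistances in series:
R_inner film = 1/(h_i·A) = 1/(19.9×37.3) = 0.001347 K/W
R_castable refractory = L/(kA) = 0.23/(1.13×37.3) = 0.005457 K/W
R_cast iron = L/(kA) = 0.0035/(54.2×37.3) = 1.731×10^-6 K/W
Sum of known resistances R_other = 0.006806 K/W
Total R = ΔT/Q = 748/11700 = 0.06393 K/W
R_cellular glass = R_total − R_other = 0.05713 K/W
k = L/(R·A) = 0.115/(0.05713×37.3)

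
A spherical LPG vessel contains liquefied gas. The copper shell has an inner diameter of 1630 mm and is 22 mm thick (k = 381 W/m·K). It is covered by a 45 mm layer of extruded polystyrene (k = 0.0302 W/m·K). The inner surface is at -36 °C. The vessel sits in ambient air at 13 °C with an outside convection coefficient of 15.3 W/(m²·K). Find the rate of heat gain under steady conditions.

Q ≈ 293 W

Each spherical layer contributes R = (1/r_i − 1/r_o)/(4πk):
R_copper shell = (1/0.815 − 1/0.837)/(4π×381) = 6.736×10^-6 K/W
R_extruded polystyrene = (1/0.837 − 1/0.882)/(4π×0.0302) = 0.1606 K/W
R_outer film = 1/(h·4πr_o²) = 1/(15.3×4π×0.882²) = 0.006686 K/W
R_total = 0.1673 K/W
Q = ΔT/R_total = 49/0.1673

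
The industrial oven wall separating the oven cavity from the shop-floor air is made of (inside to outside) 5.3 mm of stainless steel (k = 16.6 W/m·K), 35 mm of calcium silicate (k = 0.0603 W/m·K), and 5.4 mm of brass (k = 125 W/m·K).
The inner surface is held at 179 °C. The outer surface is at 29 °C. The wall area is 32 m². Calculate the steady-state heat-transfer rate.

Q ≈ 8260 W

Treating each layer as a thermal resistance in series:
R_stainless steel = L/(kA) = 0.0053/(16.6×32) = 9.977×10^-6 K/W
R_calcium silicate = L/(kA) = 0.035/(0.0603×32) = 0.01814 K/W
R_brass = L/(kA) = 0.0054/(125×32) = 1.35×10^-6 K/W
R_total = 0.01815 K/W
Q = ΔT / R_total = 150 / 0.01815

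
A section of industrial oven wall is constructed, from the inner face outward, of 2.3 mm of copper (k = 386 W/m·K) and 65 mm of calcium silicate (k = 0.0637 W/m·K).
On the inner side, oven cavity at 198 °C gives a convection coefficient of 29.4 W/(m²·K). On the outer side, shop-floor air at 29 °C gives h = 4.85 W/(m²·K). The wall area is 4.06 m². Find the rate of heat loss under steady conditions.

Q ≈ 544 W

Treating each layer as a thermal resistance in series:
R_inner film = 1/(h_i·A) = 1/(29.4×4.06) = 0.008378 K/W
R_copper = L/(kA) = 0.0023/(386×4.06) = 1.468×10^-6 K/W
R_calcium silicate = L/(kA) = 0.065/(0.0637×4.06) = 0.2513 K/W
R_outer film = 1/(h_o·A) = 1/(4.85×4.06) = 0.05078 K/W
R_total = 0.3105 K/W
Q = ΔT / R_total = 169 / 0.3105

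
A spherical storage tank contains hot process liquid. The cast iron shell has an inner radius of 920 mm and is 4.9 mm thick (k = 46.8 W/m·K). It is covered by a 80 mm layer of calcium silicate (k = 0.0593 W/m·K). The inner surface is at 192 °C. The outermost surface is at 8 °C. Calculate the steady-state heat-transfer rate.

Q ≈ 1590 W

For a spherical shell R = (1/r₁ − 1/r₂)/(4πk); film R = 1/(h·4πr²). In series:
R_cast iron shell = (1/0.92 − 1/0.9249)/(4π×46.8) = 9.792×10^-6 K/W
R_calcium silicate = (1/0.9249 − 1/1.0049)/(4π×0.0593) = 0.1155 K/W
R_total = 0.1155 K/W
Q = ΔT/R_total = 184/0.1155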